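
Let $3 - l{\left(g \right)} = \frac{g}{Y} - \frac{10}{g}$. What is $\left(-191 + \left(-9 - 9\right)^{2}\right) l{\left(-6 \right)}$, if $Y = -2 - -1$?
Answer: $- \frac{1862}{3} \approx -620.67$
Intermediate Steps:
$Y = -1$ ($Y = -2 + 1 = -1$)
$l{\left(g \right)} = 3 + g + \frac{10}{g}$ ($l{\left(g \right)} = 3 - \left(\frac{g}{-1} - \frac{10}{g}\right) = 3 - \left(g \left(-1\right) - \frac{10}{g}\right) = 3 - \left(- g - \frac{10}{g}\right) = 3 + \left(g + \frac{10}{g}\right) = 3 + g + \frac{10}{g}$)
$\left(-191 + \left(-9 - 9\right)^{2}\right) l{\left(-6 \right)} = \left(-191 + \left(-9 - 9\right)^{2}\right) \left(3 - 6 + \frac{10}{-6}\right) = \left(-191 + \left(-18\right)^{2}\right) \left(3 - 6 + 10 \left(- \frac{1}{6}\right)\right) = \left(-191 + 324\right) \left(3 - 6 - \frac{5}{3}\right) = 133 \left(- \frac{14}{3}\right) = - \frac{1862}{3}$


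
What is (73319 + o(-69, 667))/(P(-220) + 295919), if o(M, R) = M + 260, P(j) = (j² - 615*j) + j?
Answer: 73510/479399 ≈ 0.15334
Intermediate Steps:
P(j) = j² - 614*j
o(M, R) = 260 + M
(73319 + o(-69, 667))/(P(-220) + 295919) = (73319 + (260 - 69))/(-220*(-614 - 220) + 295919) = (73319 + 191)/(-220*(-834) + 295919) = 73510/(183480 + 295919) = 73510/479399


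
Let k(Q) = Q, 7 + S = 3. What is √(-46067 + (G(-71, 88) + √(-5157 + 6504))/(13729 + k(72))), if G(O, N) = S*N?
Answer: √(-8774275833219 + 13801*√1347)/13801 ≈ 214.63*I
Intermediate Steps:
S = -4 (S = -7 + 3 = -4)
G(O, N) = -4*N
√(-46067 + (G(-71, 88) + √(-5157 + 6504))/(13729 + k(72))) = √(-46067 + (-4*88 + √(-5157 + 6504))/(13729 + 72)) = √(-46067 + (-352 + √1347)/13801) = √(-46067 + (-352 + √1347)*(1/13801)) = √(-46067 + (-352/13801 + √1347/13801)) = √(-635771019/13801 + √1347/13801)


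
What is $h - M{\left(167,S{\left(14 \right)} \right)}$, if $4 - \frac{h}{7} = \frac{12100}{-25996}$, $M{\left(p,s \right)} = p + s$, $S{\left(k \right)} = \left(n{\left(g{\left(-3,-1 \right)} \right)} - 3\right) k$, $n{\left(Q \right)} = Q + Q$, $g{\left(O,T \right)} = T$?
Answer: $- \frac{427256}{6499} \approx -65.742$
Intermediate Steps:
$n{\left(Q \right)} = 2 Q$
$S{\left(k \right)} = - 5 k$ ($S{\left(k \right)} = \left(2 \left(-1\right) - 3\right) k = \left(-2 - 3\right) k = - 5 k$)
$h = \frac{203147}{6499}$ ($h = 28 - 7 \frac{12100}{-25996} = 28 - 7 \cdot 12100 \left(- \frac{1}{25996}\right) = 28 - - \frac{21175}{6499} = 28 + \frac{21175}{6499} = \frac{203147}{6499} \approx 31.258$)
$h - M{\left(167,S{\left(14 \right)} \right)} = \frac{203147}{6499} - \left(167 - 70\right) = \frac{203147}{6499} - 97 = - \frac{427256}{6499}$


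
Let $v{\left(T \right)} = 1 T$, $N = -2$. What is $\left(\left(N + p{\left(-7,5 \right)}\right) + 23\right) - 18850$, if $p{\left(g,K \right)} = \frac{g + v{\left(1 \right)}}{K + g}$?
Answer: $-18826$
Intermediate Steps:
$v{\left(T \right)} = T$
$p{\left(g,K \right)} = \frac{1 + g}{K + g}$ ($p{\left(g,K \right)} = \frac{g + 1}{K + g} = \frac{1 + g}{K + g}$)
$\left(\left(N + p{\left(-7,5 \right)}\right) + 23\right) - 18850 = \left(\left(-2 + \frac{1 - 7}{5 - 7}\right) + 23\right) - 18850 = \left(\left(-2 + \frac{1}{-2} \left(-6\right)\right) + 23\right) - 18850 = \left(\left(-2 - -3\right) + 23\right) - 18850 = \left(\left(-2 + 3\right) + 23\right) - 18850 = \left(1 + 23\right) - 18850 = 24 - 18850 = -18826$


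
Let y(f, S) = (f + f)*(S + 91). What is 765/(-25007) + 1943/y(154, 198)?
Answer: -1147387/130936652 ≈ -0.0087629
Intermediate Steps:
y(f, S) = 2*f*(91 + S) (y(f, S) = (2*f)*(91 + S) = 2*f*(91 + S))
765/(-25007) + 1943/y(154, 198) = 765/(-25007) + 1943/((2*154*(91 + 198))) = 765*(-1/25007) + 1943/((2*154*289)) = -45/1471 + 1943/89012 = -1147387/130936652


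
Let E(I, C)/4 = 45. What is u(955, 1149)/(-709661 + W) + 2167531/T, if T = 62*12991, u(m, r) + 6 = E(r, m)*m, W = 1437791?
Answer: 286115832363/97744413910 ≈ 2.9272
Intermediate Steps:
E(I, C) = 180 (E(I, C) = 4*45 = 180)
u(m, r) = -6 + 180*m
T = 805442
u(955, 1149)/(-709661 + W) + 2167531/T = (-6 + 180*955)/(-709661 + 1437791) + 2167531/805442 = (-6 + 171900)/728130 + 2167531*(1/805442) = 171894*(1/728130) + 2167531/805442 = 28649/121355 + 2167531/805442 = 286115832363/97744413910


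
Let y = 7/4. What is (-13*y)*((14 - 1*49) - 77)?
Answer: 2548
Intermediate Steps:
y = 7/4 (y = 7*(¼) = 7/4 ≈ 1.7500)
(-13*y)*((14 - 1*49) - 77) = (-13*7/4)*((14 - 1*49) - 77) = -91*((14 - 49) - 77)/4 = -91*(-35 - 77)/4 = -91/4*(-112) = 2548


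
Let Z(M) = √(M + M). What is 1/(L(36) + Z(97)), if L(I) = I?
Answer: 18/551 - √194/1102 ≈ 0.020029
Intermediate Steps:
Z(M) = √2*√M (Z(M) = √(2*M) = √2*√M)
1/(L(36) + Z(97)) = 1/(36 + √2*√97) = 1/(36 + √194)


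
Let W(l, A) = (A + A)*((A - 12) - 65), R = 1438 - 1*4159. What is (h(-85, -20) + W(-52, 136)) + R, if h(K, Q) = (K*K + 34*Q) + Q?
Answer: 19852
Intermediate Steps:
h(K, Q) = K**2 + 35*Q (h(K, Q) = (K**2 + 34*Q) + Q = K**2 + 35*Q)
R = -2721 (R = 1438 - 4159 = -2721)
W(l, A) = 2*A*(-77 + A) (W(l, A) = (2*A)*((-12 + A) - 65) = (2*A)*(-77 + A) = 2*A*(-77 + A))
(h(-85, -20) + W(-52, 136)) + R = (((-85)**2 + 35*(-20)) + 2*136*(-77 + 136)) - 2721 = ((7225 - 700) + 2*136*59) - 2721 = (6525 + 16048) - 2721 = 22573 - 2721 = 19852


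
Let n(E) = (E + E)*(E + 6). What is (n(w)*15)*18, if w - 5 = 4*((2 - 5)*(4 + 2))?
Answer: 2206980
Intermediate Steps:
w = -67 (w = 5 + 4*((2 - 5)*(4 + 2)) = 5 + 4*(-3*6) = 5 + 4*(-18) = 5 - 72 = -67)
n(E) = 2*E*(6 + E) (n(E) = (2*E)*(6 + E) = 2*E*(6 + E))
(n(w)*15)*18 = ((2*(-67)*(6 - 67))*15)*18 = ((2*(-67)*(-61))*15)*18 = (8174*15)*18 = 122610*18 = 2206980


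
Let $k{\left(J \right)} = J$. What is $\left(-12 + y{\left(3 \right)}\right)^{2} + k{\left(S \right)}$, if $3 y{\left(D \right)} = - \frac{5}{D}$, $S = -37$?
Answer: $\frac{9772}{81} \approx 120.64$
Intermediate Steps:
$y{\left(D \right)} = - \frac{5}{3 D}$ ($y{\left(D \right)} = \frac{\left(-5\right) \frac{1}{D}}{3} = - \frac{5}{3 D}$)
$\left(-12 + y{\left(3 \right)}\right)^{2} + k{\left(S \right)} = \left(-12 - \frac{5}{3 \cdot 3}\right)^{2} - 37 = \left(-12 - \frac{5}{9}\right)^{2} - 37 = \left(- \frac{113}{9}\right)^{2} - 37 = \frac{12769}{81} - 37 = \frac{9772}{81}$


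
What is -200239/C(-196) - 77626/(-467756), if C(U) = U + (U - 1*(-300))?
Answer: 23417533819/10758388 ≈ 2176.7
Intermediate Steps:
C(U) = 300 + 2*U (C(U) = U + (U + 300) = U + (300 + U) = 300 + 2*U)
-200239/C(-196) - 77626/(-467756) = -200239/(300 + 2*(-196)) - 77626/(-467756) = -200239/(300 - 392) - 77626*(-1/467756) = -200239/(-92) + 38813/233878 = -200239*(-1/92) + 38813/233878 = 200239/92 + 38813/233878 = 23417533819/10758388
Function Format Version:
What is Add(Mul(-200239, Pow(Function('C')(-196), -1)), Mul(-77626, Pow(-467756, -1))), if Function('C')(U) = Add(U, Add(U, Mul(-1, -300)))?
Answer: Rational(23417533819, 10758388) ≈ 2176.7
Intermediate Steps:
Function('C')(U) = Add(300, Mul(2, U)) (Function('C')(U) = Add(U, Add(U, 300)) = Add(U, Add(300, U)) = Add(300, Mul(2, U)))
Add(Mul(-200239, Pow(Function('C')(-196), -1)), Mul(-77626, Pow(-467756, -1))) = Add(Mul(-200239, Pow(Add(300, Mul(2, -196)), -1)), Mul(-77626, Pow(-467756, -1))) = Add(Mul(-200239, Pow(Add(300, -392), -1)), Mul(-77626, Rational(-1, 467756))) = Add(Mul(-200239, Pow(-92, -1)), Rational(38813, 233878)) = Add(Mul(-200239, Rational(-1, 92)), Rational(38813, 233878)) = Add(Rational(200239, 92), Rational(38813, 233878)) = Rational(23417533819, 10758388)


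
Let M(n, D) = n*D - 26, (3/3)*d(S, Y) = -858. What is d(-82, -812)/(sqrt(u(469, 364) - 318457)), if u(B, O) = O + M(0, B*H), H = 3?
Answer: 858*I*sqrt(318119)/318119 ≈ 1.5212*I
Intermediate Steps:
d(S, Y) = -858
M(n, D) = -26 + D*n (M(n, D) = D*n - 26 = -26 + D*n)
u(B, O) = -26 + O (u(B, O) = O + (-26 + (B*3)*0) = O + (-26 + (3*B)*0) = O + (-26 + 0) = O - 26 = -26 + O)
d(-82, -812)/(sqrt(u(469, 364) - 318457)) = -858/sqrt((-26 + 364) - 318457) = -858/sqrt(338 - 318457) = -858*(-I*sqrt(318119)/318119) = -(-858)*I*sqrt(318119)/318119 = 858*I*sqrt(318119)/318119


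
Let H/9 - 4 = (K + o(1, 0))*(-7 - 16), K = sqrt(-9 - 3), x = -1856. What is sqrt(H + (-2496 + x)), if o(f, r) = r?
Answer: sqrt(-4316 - 414*I*sqrt(3)) ≈ 5.4389 - 65.921*I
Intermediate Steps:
K = 2*I*sqrt(3) (K = sqrt(-12) = 2*I*sqrt(3) ≈ 3.4641*I)
H = 36 - 414*I*sqrt(3) (H = 36 + 9*((2*I*sqrt(3) + 0)*(-7 - 16)) = 36 + 9*((2*I*sqrt(3))*(-23)) = 36 + 9*(-46*I*sqrt(3)) = 36 - 414*I*sqrt(3) ≈ 36.0 - 717.07*I)
sqrt(H + (-2496 + x)) = sqrt((36 - 414*I*sqrt(3)) + (-2496 - 1856)) = sqrt((36 - 414*I*sqrt(3)) - 4352) = sqrt(-4316 - 414*I*sqrt(3))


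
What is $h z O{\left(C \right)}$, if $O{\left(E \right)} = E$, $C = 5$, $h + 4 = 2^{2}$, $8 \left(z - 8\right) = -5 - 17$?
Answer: $0$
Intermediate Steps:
$z = \frac{21}{4}$ ($z = 8 + \frac{-5 - 17}{8} = 8 + \frac{1}{8} \left(-22\right) = 8 - \frac{11}{4} = \frac{21}{4} \approx 5.25$)
$h = 0$ ($h = -4 + 2^{2} = -4 + 4 = 0$)
$h z O{\left(C \right)} = 0 \cdot \frac{21}{4} \cdot 5 = 0 \cdot 5 = 0$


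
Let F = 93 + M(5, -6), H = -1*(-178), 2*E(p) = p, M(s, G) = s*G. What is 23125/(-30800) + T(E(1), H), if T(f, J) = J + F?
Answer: 295987/1232 ≈ 240.25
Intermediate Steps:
M(s, G) = G*s
E(p) = p/2
H = 178
F = 63 (F = 93 - 6*5 = 93 - 30 = 63)
T(f, J) = 63 + J (T(f, J) = J + 63 = 63 + J)
23125/(-30800) + T(E(1), H) = 23125/(-30800) + (63 + 178) = 23125*(-1/30800) + 241 = -925/1232 + 241 = 295987/1232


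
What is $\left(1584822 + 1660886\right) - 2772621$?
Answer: $473087$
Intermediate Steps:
$\left(1584822 + 1660886\right) - 2772621 = 3245708 - 2772621 = 473087$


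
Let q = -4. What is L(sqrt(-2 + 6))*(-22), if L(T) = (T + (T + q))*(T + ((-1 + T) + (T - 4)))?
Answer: 0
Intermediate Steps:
L(T) = (-5 + 3*T)*(-4 + 2*T) (L(T) = (T + (T - 4))*(T + ((-1 + T) + (T - 4))) = (T + (-4 + T))*(T + ((-1 + T) + (-4 + T))) = (-4 + 2*T)*(T + (-5 + 2*T)) = (-4 + 2*T)*(-5 + 3*T) = (-5 + 3*T)*(-4 + 2*T))
L(sqrt(-2 + 6))*(-22) = (20 - 22*sqrt(-2 + 6) + 6*(sqrt(-2 + 6))**2)*(-22) = (20 - 22*sqrt(4) + 6*(sqrt(4))**2)*(-22) = (20 - 22*2 + 6*2**2)*(-22) = (20 - 44 + 6*4)*(-22) = (20 - 44 + 24)*(-22) = 0*(-22) = 0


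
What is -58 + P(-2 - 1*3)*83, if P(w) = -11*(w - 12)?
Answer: 15463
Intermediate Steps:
P(w) = 132 - 11*w (P(w) = -11*(-12 + w) = 132 - 11*w)
-58 + P(-2 - 1*3)*83 = -58 + (132 - 11*(-2 - 1*3))*83 = -58 + (132 - 11*(-2 - 3))*83 = -58 + (132 - 11*(-5))*83 = -58 + (132 + 55)*83 = -58 + 187*83 = -58 + 15521 = 15463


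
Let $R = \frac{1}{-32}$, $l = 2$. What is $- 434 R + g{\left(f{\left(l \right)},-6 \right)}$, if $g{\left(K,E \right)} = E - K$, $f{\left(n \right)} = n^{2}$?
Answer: $\frac{57}{16} \approx 3.5625$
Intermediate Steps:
$R = - \frac{1}{32} \approx -0.03125$
$- 434 R + g{\left(f{\left(l \right)},-6 \right)} = \left(-434\right) \left(- \frac{1}{32}\right) - 10 = \frac{217}{16} - 10 = \frac{57}{16}$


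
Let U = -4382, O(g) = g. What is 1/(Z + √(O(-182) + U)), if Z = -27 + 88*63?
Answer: 5517/30441853 - 2*I*√1141/30441853 ≈ 0.00018123 - 2.2192e-6*I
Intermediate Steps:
Z = 5517 (Z = -27 + 5544 = 5517)
1/(Z + √(O(-182) + U)) = 1/(5517 + √(-182 - 4382)) = 1/(5517 + √(-4564)) = 1/(5517 + 2*I*√1141)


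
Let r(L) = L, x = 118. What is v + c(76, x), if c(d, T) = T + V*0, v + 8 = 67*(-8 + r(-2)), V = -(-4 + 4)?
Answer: -560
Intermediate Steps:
V = 0 (V = -1*0 = 0)
v = -678 (v = -8 + 67*(-8 - 2) = -8 + 67*(-10) = -8 - 670 = -678)
c(d, T) = T (c(d, T) = T + 0*0 = T + 0 = T)
v + c(76, x) = -678 + 118 = -560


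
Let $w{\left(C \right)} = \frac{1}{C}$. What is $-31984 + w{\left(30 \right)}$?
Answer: $- \frac{959519}{30} \approx -31984.0$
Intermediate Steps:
$-31984 + w{\left(30 \right)} = -31984 + \frac{1}{30} = - \frac{959519}{30}$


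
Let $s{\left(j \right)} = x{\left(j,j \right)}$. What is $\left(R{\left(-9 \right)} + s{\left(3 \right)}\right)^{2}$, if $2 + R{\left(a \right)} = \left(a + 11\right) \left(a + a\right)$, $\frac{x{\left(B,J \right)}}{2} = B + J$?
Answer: $676$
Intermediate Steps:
$x{\left(B,J \right)} = 2 B + 2 J$ ($x{\left(B,J \right)} = 2 \left(B + J\right) = 2 B + 2 J$)
$R{\left(a \right)} = -2 + 2 a \left(11 + a\right)$ ($R{\left(a \right)} = -2 + \left(a + 11\right) \left(a + a\right) = -2 + \left(11 + a\right) 2 a = -2 + 2 a \left(11 + a\right)$)
$s{\left(j \right)} = 4 j$ ($s{\left(j \right)} = 2 j + 2 j = 4 j$)
$\left(R{\left(-9 \right)} + s{\left(3 \right)}\right)^{2} = \left(\left(-2 + 2 \left(-9\right)^{2} + 22 \left(-9\right)\right) + 4 \cdot 3\right)^{2} = \left(\left(-2 + 2 \cdot 81 - 198\right) + 12\right)^{2} = \left(\left(-2 + 162 - 198\right) + 12\right)^{2} = \left(-38 + 12\right)^{2} = \left(-26\right)^{2} = 676$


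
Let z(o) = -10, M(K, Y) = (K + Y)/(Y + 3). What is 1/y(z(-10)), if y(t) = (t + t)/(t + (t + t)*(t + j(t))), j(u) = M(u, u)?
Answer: -93/14 ≈ -6.6429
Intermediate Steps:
M(K, Y) = (K + Y)/(3 + Y)
j(u) = 2*u/(3 + u) (j(u) = (u + u)/(3 + u) = (2*u)/(3 + u) = 2*u/(3 + u))
y(t) = 2*t/(t + 2*t*(t + 2*t/(3 + t))) (y(t) = (t + t)/(t + (t + t)*(t + 2*t/(3 + t))) = (2*t)/(t + (2*t)*(t + 2*t/(3 + t))) = (2*t)/(t + 2*t*(t + 2*t/(3 + t))) = 2*t/(t + 2*t*(t + 2*t/(3 + t))))
1/y(z(-10)) = 1/(2*(3 - 10)/(3 + 2*(-10)² + 11*(-10))) = 1/(2*(-7)/(3 + 2*100 - 110)) = 1/(2*(-7)/(3 + 200 - 110)) = 1/(2*(-7)/93) = 1/(2*(1/93)*(-7)) = 1/(-14/93) = -93/14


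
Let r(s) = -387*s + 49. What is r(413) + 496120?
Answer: 336338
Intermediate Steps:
r(s) = 49 - 387*s
r(413) + 496120 = (49 - 387*413) + 496120 = (49 - 159831) + 496120 = -159782 + 496120 = 336338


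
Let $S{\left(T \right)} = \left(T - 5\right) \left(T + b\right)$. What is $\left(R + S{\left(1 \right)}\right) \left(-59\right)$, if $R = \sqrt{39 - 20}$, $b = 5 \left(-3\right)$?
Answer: $-3304 - 59 \sqrt{19} \approx -3561.2$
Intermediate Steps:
$b = -15$
$S{\left(T \right)} = \left(-15 + T\right) \left(-5 + T\right)$ ($S{\left(T \right)} = \left(T - 5\right) \left(T - 15\right) = \left(-5 + T\right) \left(-15 + T\right) = \left(-15 + T\right) \left(-5 + T\right)$)
$R = \sqrt{19} \approx 4.3589$
$\left(R + S{\left(1 \right)}\right) \left(-59\right) = \left(\sqrt{19} + \left(75 + 1^{2} - 20\right)\right) \left(-59\right) = \left(\sqrt{19} + \left(75 + 1 - 20\right)\right) \left(-59\right) = \left(\sqrt{19} + 56\right) \left(-59\right) = \left(56 + \sqrt{19}\right) \left(-59\right) = -3304 - 59 \sqrt{19}$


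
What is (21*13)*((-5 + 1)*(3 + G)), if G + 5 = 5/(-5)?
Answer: 3276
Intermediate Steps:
G = -6 (G = -5 + 5/(-5) = -5 + 5*(-1/5) = -5 - 1 = -6)
(21*13)*((-5 + 1)*(3 + G)) = (21*13)*((-5 + 1)*(3 - 6)) = 273*(-4*(-3)) = 273*12 = 3276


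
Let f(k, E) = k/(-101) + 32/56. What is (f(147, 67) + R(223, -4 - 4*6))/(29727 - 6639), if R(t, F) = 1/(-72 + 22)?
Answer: -31957/816160800 ≈ -3.9155e-5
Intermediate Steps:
R(t, F) = -1/50 (R(t, F) = 1/(-50) = -1/50)
f(k, E) = 4/7 - k/101 (f(k, E) = k*(-1/101) + 32*(1/56) = -k/101 + 4/7 = 4/7 - k/101)
(f(147, 67) + R(223, -4 - 4*6))/(29727 - 6639) = ((4/7 - 1/101*147) - 1/50)/(29727 - 6639) = ((4/7 - 147/101) - 1/50)/23088 = (-625/707 - 1/50)*(1/23088) = -31957/35350*1/23088 = -31957/816160800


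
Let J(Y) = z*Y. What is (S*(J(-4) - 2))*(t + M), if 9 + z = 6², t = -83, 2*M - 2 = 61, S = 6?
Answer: 33990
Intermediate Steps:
M = 63/2 (M = 1 + (½)*61 = 1 + 61/2 = 63/2 ≈ 31.500)
z = 27 (z = -9 + 6² = -9 + 36 = 27)
J(Y) = 27*Y
(S*(J(-4) - 2))*(t + M) = (6*(27*(-4) - 2))*(-83 + 63/2) = (6*(-108 - 2))*(-103/2) = (6*(-110))*(-103/2) = -660*(-103/2) = 33990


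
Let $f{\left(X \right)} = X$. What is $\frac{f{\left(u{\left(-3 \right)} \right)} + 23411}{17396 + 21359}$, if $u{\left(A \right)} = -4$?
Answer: $\frac{23407}{38755} \approx 0.60397$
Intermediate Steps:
$\frac{f{\left(u{\left(-3 \right)} \right)} + 23411}{17396 + 21359} = \frac{-4 + 23411}{17396 + 21359} = \frac{23407}{38755}$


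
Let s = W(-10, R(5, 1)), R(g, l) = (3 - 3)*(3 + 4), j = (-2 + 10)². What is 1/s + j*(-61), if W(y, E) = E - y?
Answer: -39039/10 ≈ -3903.9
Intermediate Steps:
j = 64 (j = 8² = 64)
R(g, l) = 0 (R(g, l) = 0*7 = 0)
s = 10 (s = 0 - 1*(-10) = 0 + 10 = 10)
1/s + j*(-61) = 1/10 + 64*(-61) = ⅒ - 3904 = -39039/10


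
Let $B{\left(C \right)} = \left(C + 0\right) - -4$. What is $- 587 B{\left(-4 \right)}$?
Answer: $0$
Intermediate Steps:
$B{\left(C \right)} = 4 + C$ ($B{\left(C \right)} = C + 4 = 4 + C$)
$- 587 B{\left(-4 \right)} = - 587 \left(4 - 4\right) = \left(-587\right) 0 = 0$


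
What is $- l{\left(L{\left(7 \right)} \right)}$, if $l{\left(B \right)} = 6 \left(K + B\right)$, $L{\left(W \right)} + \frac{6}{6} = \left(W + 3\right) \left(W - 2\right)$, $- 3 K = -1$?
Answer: $-296$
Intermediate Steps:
$K = \frac{1}{3}$ ($K = \left(- \frac{1}{3}\right) \left(-1\right) = \frac{1}{3} \approx 0.33333$)
$L{\left(W \right)} = -1 + \left(-2 + W\right) \left(3 + W\right)$ ($L{\left(W \right)} = -1 + \left(W + 3\right) \left(W - 2\right) = -1 + \left(3 + W\right) \left(-2 + W\right) = -1 + \left(-2 + W\right) \left(3 + W\right)$)
$l{\left(B \right)} = 2 + 6 B$ ($l{\left(B \right)} = 6 \left(\frac{1}{3} + B\right) = 2 + 6 B$)
$- l{\left(L{\left(7 \right)} \right)} = - (2 + 6 \left(-7 + 7 + 7^{2}\right)) = - (2 + 6 \left(-7 + 7 + 49\right)) = - (2 + 6 \cdot 49) = - (2 + 294) = \left(-1\right) 296 = -296$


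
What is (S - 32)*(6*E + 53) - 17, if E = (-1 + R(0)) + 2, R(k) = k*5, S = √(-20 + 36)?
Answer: -1669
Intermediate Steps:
S = 4 (S = √16 = 4)
R(k) = 5*k
E = 1 (E = (-1 + 5*0) + 2 = (-1 + 0) + 2 = -1 + 2 = 1)
(S - 32)*(6*E + 53) - 17 = (4 - 32)*(6*1 + 53) - 17 = -28*(6 + 53) - 17 = -28*59 - 17 = -1652 - 17 = -1669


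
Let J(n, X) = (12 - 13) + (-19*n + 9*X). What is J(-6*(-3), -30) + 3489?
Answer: 2876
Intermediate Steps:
J(n, X) = -1 - 19*n + 9*X (J(n, X) = -1 + (-19*n + 9*X) = -1 - 19*n + 9*X)
J(-6*(-3), -30) + 3489 = (-1 - (-114)*(-3) + 9*(-30)) + 3489 = (-1 - 19*18 - 270) + 3489 = (-1 - 342 - 270) + 3489 = -613 + 3489 = 2876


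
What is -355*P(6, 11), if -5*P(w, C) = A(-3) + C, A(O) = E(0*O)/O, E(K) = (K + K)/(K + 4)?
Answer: 781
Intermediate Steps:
E(K) = 2*K/(4 + K) (E(K) = (2*K)/(4 + K) = 2*K/(4 + K))
A(O) = 0 (A(O) = (2*(0*O)/(4 + 0*O))/O = (2*0/(4 + 0))/O = (2*0/4)/O = (2*0*(1/4))/O = 0/O = 0)
P(w, C) = -C/5 (P(w, C) = -(0 + C)/5 = -C/5)
-355*P(6, 11) = -(-71)*11 = -355*(-11/5) = 781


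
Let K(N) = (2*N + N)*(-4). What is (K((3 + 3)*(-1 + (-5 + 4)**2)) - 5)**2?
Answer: 25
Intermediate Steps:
K(N) = -12*N (K(N) = (3*N)*(-4) = -12*N)
(K((3 + 3)*(-1 + (-5 + 4)**2)) - 5)**2 = (-12*(3 + 3)*(-1 + (-5 + 4)**2) - 5)**2 = (-72*(-1 + (-1)**2) - 5)**2 = (-72*(-1 + 1) - 5)**2 = (-72*0 - 5)**2 = (-12*0 - 5)**2 = (0 - 5)**2 = (-5)**2 = 25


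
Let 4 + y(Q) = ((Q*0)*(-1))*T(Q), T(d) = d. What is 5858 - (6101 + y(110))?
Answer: -239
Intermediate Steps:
y(Q) = -4 (y(Q) = -4 + ((Q*0)*(-1))*Q = -4 + (0*(-1))*Q = -4 + 0*Q = -4 + 0 = -4)
5858 - (6101 + y(110)) = 5858 - (6101 - 4) = 5858 - 1*6097 = 5858 - 6097 = -239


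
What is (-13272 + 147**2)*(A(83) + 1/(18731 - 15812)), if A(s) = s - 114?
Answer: -35923736/139 ≈ -2.5844e+5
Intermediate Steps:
A(s) = -114 + s
(-13272 + 147**2)*(A(83) + 1/(18731 - 15812)) = (-13272 + 147**2)*((-114 + 83) + 1/(18731 - 15812)) = (-13272 + 21609)*(-31 + 1/2919) = 8337*(-31 + 1/2919) = 8337*(-90488/2919) = -35923736/139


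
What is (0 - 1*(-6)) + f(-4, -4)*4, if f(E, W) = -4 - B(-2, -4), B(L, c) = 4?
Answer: -26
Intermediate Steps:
f(E, W) = -8 (f(E, W) = -4 - 1*4 = -4 - 4 = -8)
(0 - 1*(-6)) + f(-4, -4)*4 = (0 - 1*(-6)) - 8*4 = (0 + 6) - 32 = 6 - 32 = -26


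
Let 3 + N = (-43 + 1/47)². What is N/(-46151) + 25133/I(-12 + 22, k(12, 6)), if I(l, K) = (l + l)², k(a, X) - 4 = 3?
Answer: 2560618491147/40779023600 ≈ 62.793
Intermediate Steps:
k(a, X) = 7 (k(a, X) = 4 + 3 = 7)
I(l, K) = 4*l² (I(l, K) = (2*l)² = 4*l²)
N = 4073773/2209 (N = -3 + (-43 + 1/47)² = -3 + (-2020/47)² = -3 + 4080400/2209 = 4073773/2209 ≈ 1844.2)
N/(-46151) + 25133/I(-12 + 22, k(12, 6)) = (4073773/2209)/(-46151) + 25133/((4*(-12 + 22)²)) = (4073773/2209)*(-1/46151) + 25133/((4*10²)) = -4073773/101947559 + 25133/((4*100)) = -4073773/101947559 + 25133/400 = 2560618491147/40779023600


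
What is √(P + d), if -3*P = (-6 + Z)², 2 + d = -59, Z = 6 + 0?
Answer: I*√61 ≈ 7.8102*I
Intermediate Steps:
Z = 6
d = -61 (d = -2 - 59 = -61)
P = 0 (P = -(-6 + 6)²/3 = -⅓*0² = -⅓*0 = 0)
√(P + d) = √(0 - 61) = √(-61) = I*√61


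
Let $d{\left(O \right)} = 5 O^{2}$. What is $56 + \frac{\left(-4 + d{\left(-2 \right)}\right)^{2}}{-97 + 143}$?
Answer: $\frac{1416}{23} \approx 61.565$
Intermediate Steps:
$56 + \frac{\left(-4 + d{\left(-2 \right)}\right)^{2}}{-97 + 143} = 56 + \frac{\left(-4 + 5 \left(-2\right)^{2}\right)^{2}}{-97 + 143} = 56 + \frac{\left(-4 + 5 \cdot 4\right)^{2}}{46} = 56 + \frac{\left(-4 + 20\right)^{2}}{46} = 56 + \frac{16^{2}}{46} = 56 + \frac{1}{46} \cdot 256 = 56 + \frac{128}{23} = \frac{1416}{23}$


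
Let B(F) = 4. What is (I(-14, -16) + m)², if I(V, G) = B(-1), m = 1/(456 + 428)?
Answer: 12510369/781456 ≈ 16.009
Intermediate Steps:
m = 1/884 ≈ 0.0011312
I(V, G) = 4
(I(-14, -16) + m)² = (4 + 1/884)² = (3537/884)² = 12510369/781456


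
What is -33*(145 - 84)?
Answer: -2013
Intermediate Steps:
-33*(145 - 84) = -33*61 = -2013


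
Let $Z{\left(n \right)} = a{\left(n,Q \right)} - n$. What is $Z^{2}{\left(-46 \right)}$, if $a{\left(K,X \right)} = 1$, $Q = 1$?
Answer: $2209$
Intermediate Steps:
$Z{\left(n \right)} = 1 - n$
$Z^{2}{\left(-46 \right)} = \left(1 - -46\right)^{2} = \left(1 + 46\right)^{2} = 47^{2} = 2209$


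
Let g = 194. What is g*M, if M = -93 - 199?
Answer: -56648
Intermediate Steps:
M = -292
g*M = 194*(-292) = -56648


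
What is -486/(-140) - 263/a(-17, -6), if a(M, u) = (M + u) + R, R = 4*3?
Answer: 21083/770 ≈ 27.381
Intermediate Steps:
R = 12
a(M, u) = 12 + M + u (a(M, u) = (M + u) + 12 = 12 + M + u)
-486/(-140) - 263/a(-17, -6) = -486/(-140) - 263/(12 - 17 - 6) = -486*(-1/140) - 263/(-11) = 243/70 - 263*(-1/11) = 243/70 + 263/11 = 21083/770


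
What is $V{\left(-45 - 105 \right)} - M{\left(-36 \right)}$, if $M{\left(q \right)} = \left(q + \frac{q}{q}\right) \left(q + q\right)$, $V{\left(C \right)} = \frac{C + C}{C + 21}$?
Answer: $- \frac{108260}{43} \approx -2517.7$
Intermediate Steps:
$V{\left(C \right)} = \frac{2 C}{21 + C}$
$M{\left(q \right)} = 2 q \left(1 + q\right)$ ($M{\left(q \right)} = \left(q + 1\right) 2 q = \left(1 + q\right) 2 q = 2 q \left(1 + q\right)$)
$V{\left(-45 - 105 \right)} - M{\left(-36 \right)} = \frac{2 \left(-45 - 105\right)}{21 - 150} - 2 \left(-36\right) \left(1 - 36\right) = \frac{2 \left(-45 - 105\right)}{21 - 150} - 2 \left(-36\right) \left(-35\right) = 2 \left(-150\right) \frac{1}{21 - 150} - 2520 = 2 \left(-150\right) \frac{1}{-129} - 2520 = 2 \left(-150\right) \left(- \frac{1}{129}\right) - 2520 = \frac{100}{43} - 2520 = - \frac{108260}{43}$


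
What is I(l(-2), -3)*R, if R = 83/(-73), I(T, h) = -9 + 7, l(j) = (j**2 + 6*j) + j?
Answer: 166/73 ≈ 2.2740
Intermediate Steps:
l(j) = j**2 + 7*j
I(T, h) = -2
R = -83/73 (R = 83*(-1/73) = -83/73 ≈ -1.1370)
I(l(-2), -3)*R = -2*(-83/73) = 166/73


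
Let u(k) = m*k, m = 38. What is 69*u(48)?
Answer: 125856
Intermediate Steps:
u(k) = 38*k
69*u(48) = 69*(38*48) = 69*1824 = 125856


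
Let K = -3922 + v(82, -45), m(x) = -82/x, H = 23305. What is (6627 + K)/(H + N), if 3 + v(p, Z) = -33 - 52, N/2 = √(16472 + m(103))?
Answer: 6281886055/55934885439 - 5234*√174743002/55934885439 ≈ 0.11107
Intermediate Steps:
N = 2*√174743002/103 (N = 2*√(16472 - 82/103) = 2*√(1696534/103) = 2*(√174743002/103) = 2*√174743002/103 ≈ 256.68)
v(p, Z) = -88 (v(p, Z) = -3 + (-33 - 52) = -3 - 85 = -88)
K = -4010 (K = -3922 - 88 = -4010)
(6627 + K)/(H + N) = (6627 - 4010)/(23305 + 2*√174743002/103) = 2617/(23305 + 2*√174743002/103)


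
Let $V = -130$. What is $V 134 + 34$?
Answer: $-17386$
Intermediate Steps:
$V 134 + 34 = \left(-130\right) 134 + 34 = -17420 + 34 = -17386$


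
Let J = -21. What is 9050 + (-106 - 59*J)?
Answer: 10183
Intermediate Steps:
9050 + (-106 - 59*J) = 9050 + (-106 - 59*(-21)) = 9050 + (-106 + 1239) = 9050 + 1133 = 10183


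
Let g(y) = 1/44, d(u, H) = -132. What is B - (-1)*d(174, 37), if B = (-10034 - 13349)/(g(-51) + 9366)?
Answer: -55426712/412105 ≈ -134.50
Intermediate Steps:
g(y) = 1/44
B = -1028852/412105 (B = (-10034 - 13349)/(1/44 + 9366) = -23383/412105/44 = -23383*44/412105 = -1028852/412105 ≈ -2.4966)
B - (-1)*d(174, 37) = -1028852/412105 - (-1)*(-132) = -1028852/412105 - 1*132 = -1028852/412105 - 132 = -55426712/412105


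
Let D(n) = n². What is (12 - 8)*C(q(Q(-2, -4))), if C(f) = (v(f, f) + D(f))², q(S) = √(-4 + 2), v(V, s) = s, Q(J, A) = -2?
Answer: 8 - 16*I*√2 ≈ 8.0 - 22.627*I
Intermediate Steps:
q(S) = I*√2 (q(S) = √(-2) = I*√2)
C(f) = (f + f²)²
(12 - 8)*C(q(Q(-2, -4))) = (12 - 8)*((I*√2)²*(1 + I*√2)²) = 4*(-2*(1 + I*√2)²) = -8*(1 + I*√2)²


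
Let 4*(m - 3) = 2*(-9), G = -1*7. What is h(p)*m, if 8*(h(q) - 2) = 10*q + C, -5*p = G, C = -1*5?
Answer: -75/16 ≈ -4.6875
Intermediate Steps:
G = -7
C = -5
p = 7/5 (p = -⅕*(-7) = 7/5 ≈ 1.4000)
h(q) = 11/8 + 5*q/4 (h(q) = 2 + (10*q - 5)/8 = 2 + (-5 + 10*q)/8 = 2 + (-5/8 + 5*q/4) = 11/8 + 5*q/4)
m = -3/2 (m = 3 + (2*(-9))/4 = 3 + (¼)*(-18) = 3 - 9/2 = -3/2 ≈ -1.5000)
h(p)*m = (11/8 + (5/4)*(7/5))*(-3/2) = (11/8 + 7/4)*(-3/2) = (25/8)*(-3/2) = -75/16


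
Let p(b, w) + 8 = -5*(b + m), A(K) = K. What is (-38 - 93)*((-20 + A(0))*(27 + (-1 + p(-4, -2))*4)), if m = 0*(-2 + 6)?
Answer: 186020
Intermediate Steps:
m = 0 (m = 0*4 = 0)
p(b, w) = -8 - 5*b (p(b, w) = -8 - 5*(b + 0) = -8 - 5*b)
(-38 - 93)*((-20 + A(0))*(27 + (-1 + p(-4, -2))*4)) = (-38 - 93)*((-20 + 0)*(27 + (-1 + (-8 - 5*(-4)))*4)) = -(-2620)*(27 + (-1 + (-8 + 20))*4) = -(-2620)*(27 + (-1 + 12)*4) = -(-2620)*(27 + 11*4) = -(-2620)*(27 + 44) = -(-2620)*71 = -131*(-1420) = 186020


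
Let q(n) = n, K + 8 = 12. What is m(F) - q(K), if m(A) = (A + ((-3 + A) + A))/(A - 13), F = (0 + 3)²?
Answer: -10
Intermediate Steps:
F = 9 (F = 3² = 9)
K = 4 (K = -8 + 12 = 4)
m(A) = (-3 + 3*A)/(-13 + A) (m(A) = (A + (-3 + 2*A))/(-13 + A) = (-3 + 3*A)/(-13 + A))
m(F) - q(K) = 3*(-1 + 9)/(-13 + 9) - 1*4 = 3*8/(-4) - 4 = 3*(-¼)*8 - 4 = -6 - 4 = -10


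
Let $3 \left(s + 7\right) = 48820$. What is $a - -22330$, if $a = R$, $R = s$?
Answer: $\frac{115789}{3} \approx 38596.0$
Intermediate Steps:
$s = \frac{48799}{3}$ ($s = -7 + \frac{1}{3} \cdot 48820 = -7 + \frac{48820}{3} = \frac{48799}{3} \approx 16266.0$)
$R = \frac{48799}{3} \approx 16266.0$
$a = \frac{48799}{3} \approx 16266.0$
$a - -22330 = \frac{48799}{3} - -22330 = \frac{48799}{3} + 22330 = \frac{115789}{3}$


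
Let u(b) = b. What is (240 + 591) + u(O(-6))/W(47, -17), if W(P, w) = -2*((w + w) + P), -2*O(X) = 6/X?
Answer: 43211/52 ≈ 830.98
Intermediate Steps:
O(X) = -3/X
W(P, w) = -4*w - 2*P (W(P, w) = -2*(2*w + P) = -2*(P + 2*w) = -4*w - 2*P)
(240 + 591) + u(O(-6))/W(47, -17) = (240 + 591) + (-3/(-6))/(-4*(-17) - 2*47) = 831 + (-3*(-⅙))/(68 - 94) = 831 + (½)/(-26) = 831 + (½)*(-1/26) = 831 - 1/52 = 43211/52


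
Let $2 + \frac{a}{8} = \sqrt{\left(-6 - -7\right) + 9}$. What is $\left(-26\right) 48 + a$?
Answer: $-1264 + 8 \sqrt{10} \approx -1238.7$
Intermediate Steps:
$a = -16 + 8 \sqrt{10}$ ($a = -16 + 8 \sqrt{\left(-6 - -7\right) + 9} = -16 + 8 \sqrt{\left(-6 + 7\right) + 9} = -16 + 8 \sqrt{1 + 9} = -16 + 8 \sqrt{10} \approx 9.2982$)
$\left(-26\right) 48 + a = \left(-26\right) 48 - \left(16 - 8 \sqrt{10}\right) = -1248 - \left(16 - 8 \sqrt{10}\right) = -1264 + 8 \sqrt{10}$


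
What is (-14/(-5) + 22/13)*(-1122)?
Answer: -327624/65 ≈ -5040.4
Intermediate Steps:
(-14/(-5) + 22/13)*(-1122) = (-14*(-⅕) + 22*(1/13))*(-1122) = (14/5 + 22/13)*(-1122) = (292/65)*(-1122) = -327624/65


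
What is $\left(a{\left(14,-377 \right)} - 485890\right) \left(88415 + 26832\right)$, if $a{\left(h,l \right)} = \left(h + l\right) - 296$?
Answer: $-56073312603$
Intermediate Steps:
$a{\left(h,l \right)} = -296 + h + l$
$\left(a{\left(14,-377 \right)} - 485890\right) \left(88415 + 26832\right) = \left(\left(-296 + 14 - 377\right) - 485890\right) \left(88415 + 26832\right) = \left(-659 - 485890\right) 115247 = \left(-486549\right) 115247 = -56073312603$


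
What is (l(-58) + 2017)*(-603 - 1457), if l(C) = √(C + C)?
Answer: -4155020 - 4120*I*√29 ≈ -4.155e+6 - 22187.0*I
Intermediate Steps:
l(C) = √2*√C (l(C) = √(2*C) = √2*√C)
(l(-58) + 2017)*(-603 - 1457) = (√2*√(-58) + 2017)*(-603 - 1457) = (√2*(I*√58) + 2017)*(-2060) = (2*I*√29 + 2017)*(-2060) = (2017 + 2*I*√29)*(-2060) = -4155020 - 4120*I*√29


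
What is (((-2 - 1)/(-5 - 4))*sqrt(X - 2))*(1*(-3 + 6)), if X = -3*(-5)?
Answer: sqrt(13) ≈ 3.6056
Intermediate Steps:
X = 15
(((-2 - 1)/(-5 - 4))*sqrt(X - 2))*(1*(-3 + 6)) = (((-2 - 1)/(-5 - 4))*sqrt(15 - 2))*(1*(-3 + 6)) = ((-3/(-9))*sqrt(13))*(1*3) = ((-3*(-1/9))*sqrt(13))*3 = (sqrt(13)/3)*3 = sqrt(13)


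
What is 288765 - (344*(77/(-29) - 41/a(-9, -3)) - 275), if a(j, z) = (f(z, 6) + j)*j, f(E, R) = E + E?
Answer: 1135576496/3915 ≈ 2.9006e+5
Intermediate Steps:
f(E, R) = 2*E
a(j, z) = j*(j + 2*z) (a(j, z) = (2*z + j)*j = (j + 2*z)*j = j*(j + 2*z))
288765 - (344*(77/(-29) - 41/a(-9, -3)) - 275) = 288765 - (344*(77/(-29) - 41*(-1/(9*(-9 + 2*(-3))))) - 275) = 288765 - (344*(77*(-1/29) - 41*(-1/(9*(-9 - 6)))) - 275) = 288765 - (344*(-77/29 - 41/((-9*(-15)))) - 275) = 288765 - (344*(-77/29 - 41/135) - 275) = 288765 - (344*(-11584/3915) - 275) = 288765 - (-3984896/3915 - 275) = 288765 - 1*(-5061521/3915) = 288765 + 5061521/3915 = 1135576496/3915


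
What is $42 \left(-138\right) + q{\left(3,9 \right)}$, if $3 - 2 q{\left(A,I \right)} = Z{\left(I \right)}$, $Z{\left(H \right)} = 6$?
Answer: $- \frac{11595}{2} \approx -5797.5$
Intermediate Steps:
$q{\left(A,I \right)} = - \frac{3}{2}$ ($q{\left(A,I \right)} = \frac{3}{2} - 3 = - \frac{3}{2}$)
$42 \left(-138\right) + q{\left(3,9 \right)} = 42 \left(-138\right) - \frac{3}{2} = -5796 - \frac{3}{2} = - \frac{11595}{2}$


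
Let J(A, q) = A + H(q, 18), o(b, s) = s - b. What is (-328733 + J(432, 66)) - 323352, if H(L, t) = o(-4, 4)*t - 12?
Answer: -651521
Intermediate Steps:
H(L, t) = -12 + 8*t (H(L, t) = (4 - 1*(-4))*t - 12 = (4 + 4)*t - 12 = 8*t - 12 = -12 + 8*t)
J(A, q) = 132 + A (J(A, q) = A + (-12 + 8*18) = A + (-12 + 144) = A + 132 = 132 + A)
(-328733 + J(432, 66)) - 323352 = (-328733 + (132 + 432)) - 323352 = (-328733 + 564) - 323352 = -328169 - 323352 = -651521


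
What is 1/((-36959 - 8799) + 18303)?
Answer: -1/27455 ≈ -3.6423e-5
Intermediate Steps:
1/((-36959 - 8799) + 18303) = 1/(-45758 + 18303) = 1/(-27455) = -1/27455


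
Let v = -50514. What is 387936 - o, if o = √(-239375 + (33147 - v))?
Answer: 387936 - I*√155714 ≈ 3.8794e+5 - 394.61*I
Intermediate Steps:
o = I*√155714 (o = √(-239375 + (33147 - 1*(-50514))) = √(-239375 + (33147 + 50514)) = √(-239375 + 83661) = √(-155714) = I*√155714 ≈ 394.61*I)
387936 - o = 387936 - I*√155714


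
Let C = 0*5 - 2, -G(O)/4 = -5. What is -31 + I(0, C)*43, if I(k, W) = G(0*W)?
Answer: 829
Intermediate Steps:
G(O) = 20 (G(O) = -4*(-5) = 20)
C = -2 (C = 0 - 2 = -2)
I(k, W) = 20
-31 + I(0, C)*43 = -31 + 20*43 = -31 + 860 = 829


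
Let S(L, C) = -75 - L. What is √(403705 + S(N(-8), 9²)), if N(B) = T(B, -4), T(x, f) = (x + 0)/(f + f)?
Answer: √403629 ≈ 635.32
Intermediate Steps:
T(x, f) = x/(2*f) (T(x, f) = x/((2*f)) = x*(1/(2*f)) = x/(2*f))
N(B) = -B/8 (N(B) = (½)*B/(-4) = (½)*B*(-¼) = -B/8)
√(403705 + S(N(-8), 9²)) = √(403705 + (-75 - (-1)*(-8)/8)) = √(403705 + (-75 - 1*1)) = √(403705 + (-75 - 1)) = √(403705 - 76) = √403629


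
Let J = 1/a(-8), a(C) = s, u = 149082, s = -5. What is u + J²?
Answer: 3727051/25 ≈ 1.4908e+5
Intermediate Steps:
a(C) = -5
J = -⅕ (J = 1/(-5) = -⅕ ≈ -0.20000)
u + J² = 149082 + (-⅕)² = 149082 + 1/25 = 3727051/25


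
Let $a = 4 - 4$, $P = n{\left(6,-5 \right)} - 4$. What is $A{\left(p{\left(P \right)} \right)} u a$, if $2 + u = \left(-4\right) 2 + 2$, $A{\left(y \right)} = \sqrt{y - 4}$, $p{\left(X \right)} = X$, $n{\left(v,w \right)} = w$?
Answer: $0$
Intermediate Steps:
$P = -9$ ($P = -5 - 4 = -9$)
$A{\left(y \right)} = \sqrt{-4 + y}$
$a = 0$ ($a = 4 - 4 = 0$)
$u = -8$ ($u = -2 + \left(\left(-4\right) 2 + 2\right) = -2 + \left(-8 + 2\right) = -2 - 6 = -8$)
$A{\left(p{\left(P \right)} \right)} u a = \sqrt{-4 - 9} \left(-8\right) 0 = \sqrt{-13} \left(-8\right) 0 = i \sqrt{13} \left(-8\right) 0 = - 8 i \sqrt{13} \cdot 0 = 0$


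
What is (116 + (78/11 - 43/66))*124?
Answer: 501022/33 ≈ 15182.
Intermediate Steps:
(116 + (78/11 - 43/66))*124 = (116 + 425/66)*124 = (8081/66)*124 = 501022/33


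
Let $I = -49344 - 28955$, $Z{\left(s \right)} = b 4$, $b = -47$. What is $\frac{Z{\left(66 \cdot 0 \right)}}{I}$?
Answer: $\frac{188}{78299} \approx 0.0024011$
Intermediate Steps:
$Z{\left(s \right)} = -188$ ($Z{\left(s \right)} = \left(-47\right) 4 = -188$)
$I = -78299$
$\frac{Z{\left(66 \cdot 0 \right)}}{I} = - \frac{188}{-78299} = \left(-188\right) \left(- \frac{1}{78299}\right) = \frac{188}{78299}$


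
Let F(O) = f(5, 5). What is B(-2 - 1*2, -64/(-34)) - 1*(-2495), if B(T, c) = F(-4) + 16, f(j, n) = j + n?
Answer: 2521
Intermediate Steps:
F(O) = 10 (F(O) = 5 + 5 = 10)
B(T, c) = 26 (B(T, c) = 10 + 16 = 26)
B(-2 - 1*2, -64/(-34)) - 1*(-2495) = 26 - 1*(-2495) = 26 + 2495 = 2521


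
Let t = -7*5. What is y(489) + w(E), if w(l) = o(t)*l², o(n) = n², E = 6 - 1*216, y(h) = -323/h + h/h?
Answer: 26417002666/489 ≈ 5.4023e+7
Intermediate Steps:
t = -35
y(h) = 1 - 323/h (y(h) = -323/h + 1 = 1 - 323/h)
E = -210 (E = 6 - 216 = -210)
w(l) = 1225*l² (w(l) = (-35)²*l² = 1225*l²)
y(489) + w(E) = (-323 + 489)/489 + 1225*(-210)² = (1/489)*166 + 1225*44100 = 166/489 + 54022500 = 26417002666/489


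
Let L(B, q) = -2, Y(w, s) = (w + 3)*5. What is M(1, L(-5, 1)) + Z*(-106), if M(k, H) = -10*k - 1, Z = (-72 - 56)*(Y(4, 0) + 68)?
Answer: 1397493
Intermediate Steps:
Y(w, s) = 15 + 5*w (Y(w, s) = (3 + w)*5 = 15 + 5*w)
Z = -13184 (Z = (-72 - 56)*((15 + 5*4) + 68) = -128*((15 + 20) + 68) = -128*(35 + 68) = -128*103 = -13184)
M(k, H) = -1 - 10*k
M(1, L(-5, 1)) + Z*(-106) = (-1 - 10*1) - 13184*(-106) = (-1 - 10) + 1397504 = -11 + 1397504 = 1397493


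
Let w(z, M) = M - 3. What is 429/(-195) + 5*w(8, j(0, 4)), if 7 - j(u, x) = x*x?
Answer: -311/5 ≈ -62.200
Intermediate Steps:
j(u, x) = 7 - x² (j(u, x) = 7 - x*x = 7 - x²)
w(z, M) = -3 + M
429/(-195) + 5*w(8, j(0, 4)) = 429/(-195) + 5*(-3 + (7 - 1*4²)) = 429*(-1/195) + 5*(-3 + (7 - 1*16)) = -11/5 + 5*(-3 + (7 - 16)) = -11/5 + 5*(-3 - 9) = -11/5 + 5*(-12) = -11/5 - 60 = -311/5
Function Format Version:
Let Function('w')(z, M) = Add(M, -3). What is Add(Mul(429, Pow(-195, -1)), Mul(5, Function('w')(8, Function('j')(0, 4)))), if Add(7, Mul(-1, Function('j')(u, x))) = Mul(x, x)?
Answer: Rational(-311, 5) ≈ -62.200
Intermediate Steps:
Function('j')(u, x) = Add(7, Mul(-1, Pow(x, 2))) (Function('j')(u, x) = Add(7, Mul(-1, Mul(x, x))) = Add(7, Mul(-1, Pow(x, 2))))
Function('w')(z, M) = Add(-3, M)
Add(Mul(429, Pow(-195, -1)), Mul(5, Function('w')(8, Function('j')(0, 4)))) = Add(Mul(429, Pow(-195, -1)), Mul(5, Add(-3, Add(7, Mul(-1, Pow(4, 2)))))) = Add(Mul(429, Rational(-1, 195)), Mul(5, Add(-3, Add(7, Mul(-1, 16))))) = Add(Rational(-11, 5), Mul(5, Add(-3, Add(7, -16)))) = Add(Rational(-11, 5), Mul(5, Add(-3, -9))) = Add(Rational(-11, 5), Mul(5, -12)) = Add(Rational(-11, 5), -60) = Rational(-311, 5)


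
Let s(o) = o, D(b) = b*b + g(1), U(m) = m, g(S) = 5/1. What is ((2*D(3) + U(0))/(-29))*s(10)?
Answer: -280/29 ≈ -9.6552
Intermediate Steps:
g(S) = 5 (g(S) = 5*1 = 5)
D(b) = 5 + b**2 (D(b) = b*b + 5 = b**2 + 5 = 5 + b**2)
((2*D(3) + U(0))/(-29))*s(10) = ((2*(5 + 3**2) + 0)/(-29))*10 = -(2*(5 + 9) + 0)/29*10 = -(2*14 + 0)/29*10 = -(28 + 0)/29*10 = -1/29*28*10 = -28/29*10 = -280/29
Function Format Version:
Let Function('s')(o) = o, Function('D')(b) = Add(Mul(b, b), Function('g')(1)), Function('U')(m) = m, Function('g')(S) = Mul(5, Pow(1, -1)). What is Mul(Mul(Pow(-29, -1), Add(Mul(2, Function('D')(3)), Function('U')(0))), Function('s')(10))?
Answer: Rational(-280, 29) ≈ -9.6552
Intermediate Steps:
Function('g')(S) = 5 (Function('g')(S) = Mul(5, 1) = 5)
Function('D')(b) = Add(5, Pow(b, 2)) (Function('D')(b) = Add(Mul(b, b), 5) = Add(Pow(b, 2), 5) = Add(5, Pow(b, 2)))
Mul(Mul(Pow(-29, -1), Add(Mul(2, Function('D')(3)), Function('U')(0))), Function('s')(10)) = Mul(Mul(Pow(-29, -1), Add(Mul(2, Add(5, Pow(3, 2))), 0)), 10) = Mul(Mul(Rational(-1, 29), Add(Mul(2, Add(5, 9)), 0)), 10) = Mul(Mul(Rational(-1, 29), Add(Mul(2, 14), 0)), 10) = Mul(Mul(Rational(-1, 29), Add(28, 0)), 10) = Mul(Mul(Rational(-1, 29), 28), 10) = Mul(Rational(-28, 29), 10) = Rational(-280, 29)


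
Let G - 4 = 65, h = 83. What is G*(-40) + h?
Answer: -2677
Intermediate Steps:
G = 69 (G = 4 + 65 = 69)
G*(-40) + h = 69*(-40) + 83 = -2760 + 83 = -2677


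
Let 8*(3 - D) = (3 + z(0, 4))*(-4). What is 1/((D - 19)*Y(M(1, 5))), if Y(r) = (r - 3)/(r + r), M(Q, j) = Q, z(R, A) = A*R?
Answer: 2/29 ≈ 0.068966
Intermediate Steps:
D = 9/2 (D = 3 - (3 + 4*0)*(-4)/8 = 3 - (3 + 0)*(-4)/8 = 3 - 3*(-4)/8 = 3 - 1/8*(-12) = 3 + 3/2 = 9/2 ≈ 4.5000)
Y(r) = (-3 + r)/(2*r) (Y(r) = (-3 + r)/((2*r)) = (-3 + r)*(1/(2*r)) = (-3 + r)/(2*r))
1/((D - 19)*Y(M(1, 5))) = 1/((9/2 - 19)*((1/2)*(-3 + 1)/1)) = 1/(-29*(-2)/4) = 1/(-29/2*(-1)) = 1/(29/2) = 2/29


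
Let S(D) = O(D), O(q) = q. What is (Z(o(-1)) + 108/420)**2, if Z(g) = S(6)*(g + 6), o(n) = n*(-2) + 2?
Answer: 4447881/1225 ≈ 3630.9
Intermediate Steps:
S(D) = D
o(n) = 2 - 2*n (o(n) = -2*n + 2 = 2 - 2*n)
Z(g) = 36 + 6*g (Z(g) = 6*(g + 6) = 6*(6 + g) = 36 + 6*g)
(Z(o(-1)) + 108/420)**2 = ((36 + 6*(2 - 2*(-1))) + 108/420)**2 = ((36 + 6*(2 + 2)) + 108*(1/420))**2 = ((36 + 6*4) + 9/35)**2 = ((36 + 24) + 9/35)**2 = (60 + 9/35)**2 = (2109/35)**2 = 4447881/1225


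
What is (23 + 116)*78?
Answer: 10842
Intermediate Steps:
(23 + 116)*78 = 139*78 = 10842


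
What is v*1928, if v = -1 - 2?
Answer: -5784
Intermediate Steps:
v = -3
v*1928 = -3*1928 = -5784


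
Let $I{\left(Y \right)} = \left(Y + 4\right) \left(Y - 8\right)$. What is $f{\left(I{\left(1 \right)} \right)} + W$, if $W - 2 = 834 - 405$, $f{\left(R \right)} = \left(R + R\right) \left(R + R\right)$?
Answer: $5331$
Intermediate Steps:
$I{\left(Y \right)} = \left(-8 + Y\right) \left(4 + Y\right)$ ($I{\left(Y \right)} = \left(4 + Y\right) \left(Y - 8\right) = \left(4 + Y\right) \left(-8 + Y\right) = \left(-8 + Y\right) \left(4 + Y\right)$)
$f{\left(R \right)} = 4 R^{2}$ ($f{\left(R \right)} = 2 R 2 R = 4 R^{2}$)
$W = 431$ ($W = 2 + \left(834 - 405\right) = 2 + 429 = 431$)
$f{\left(I{\left(1 \right)} \right)} + W = 4 \left(-32 + 1^{2} - 4\right)^{2} + 431 = 4 \left(-32 + 1 - 4\right)^{2} + 431 = 4 \left(-35\right)^{2} + 431 = 4 \cdot 1225 + 431 = 4900 + 431 = 5331$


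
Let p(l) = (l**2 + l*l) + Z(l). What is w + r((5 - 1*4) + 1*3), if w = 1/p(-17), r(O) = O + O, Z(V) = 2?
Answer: 4641/580 ≈ 8.0017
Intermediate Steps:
p(l) = 2 + 2*l**2 (p(l) = (l**2 + l*l) + 2 = (l**2 + l**2) + 2 = 2*l**2 + 2 = 2 + 2*l**2)
r(O) = 2*O
w = 1/580 (w = 1/(2 + 2*(-17)**2) = 1/(2 + 2*289) = 1/(2 + 578) = 1/580 ≈ 0.0017241)
w + r((5 - 1*4) + 1*3) = 1/580 + 2*((5 - 1*4) + 1*3) = 1/580 + 2*((5 - 4) + 3) = 1/580 + 2*(1 + 3) = 1/580 + 2*4 = 1/580 + 8 = 4641/580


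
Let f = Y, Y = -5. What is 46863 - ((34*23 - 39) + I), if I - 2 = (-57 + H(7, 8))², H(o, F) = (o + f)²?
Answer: 43309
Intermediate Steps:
f = -5
H(o, F) = (-5 + o)² (H(o, F) = (o - 5)² = (-5 + o)²)
I = 2811 (I = 2 + (-57 + (-5 + 7)²)² = 2 + (-57 + 2²)² = 2 + (-57 + 4)² = 2 + (-53)² = 2 + 2809 = 2811)
46863 - ((34*23 - 39) + I) = 46863 - ((34*23 - 39) + 2811) = 46863 - ((782 - 39) + 2811) = 46863 - (743 + 2811) = 46863 - 1*3554 = 46863 - 3554 = 43309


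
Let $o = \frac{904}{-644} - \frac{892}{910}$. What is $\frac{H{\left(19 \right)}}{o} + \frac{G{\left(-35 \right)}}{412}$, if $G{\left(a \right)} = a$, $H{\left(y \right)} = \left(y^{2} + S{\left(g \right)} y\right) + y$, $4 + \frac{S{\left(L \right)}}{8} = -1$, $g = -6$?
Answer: $\frac{58483115}{367092} \approx 159.31$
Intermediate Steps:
$S{\left(L \right)} = -40$ ($S{\left(L \right)} = -32 + 8 \left(-1\right) = -32 - 8 = -40$)
$H{\left(y \right)} = y^{2} - 39 y$ ($H{\left(y \right)} = \left(y^{2} - 40 y\right) + y = y^{2} - 39 y$)
$o = - \frac{3564}{1495}$ ($o = 904 \left(- \frac{1}{644}\right) - \frac{446}{455} = - \frac{226}{161} - \frac{446}{455} = - \frac{3564}{1495} \approx -2.3839$)
$\frac{H{\left(19 \right)}}{o} + \frac{G{\left(-35 \right)}}{412} = \frac{19 \left(-39 + 19\right)}{- \frac{3564}{1495}} - \frac{35}{412} = 19 \left(-20\right) \left(- \frac{1495}{3564}\right) - \frac{35}{412} = \left(-380\right) \left(- \frac{1495}{3564}\right) - \frac{35}{412} = \frac{142025}{891} - \frac{35}{412} = \frac{58483115}{367092}$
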